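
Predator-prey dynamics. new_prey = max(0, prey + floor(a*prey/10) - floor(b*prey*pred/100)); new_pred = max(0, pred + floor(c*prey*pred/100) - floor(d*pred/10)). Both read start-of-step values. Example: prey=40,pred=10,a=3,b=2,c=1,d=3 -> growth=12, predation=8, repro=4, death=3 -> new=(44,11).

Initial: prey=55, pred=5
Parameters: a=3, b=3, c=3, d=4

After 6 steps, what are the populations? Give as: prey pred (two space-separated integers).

Step 1: prey: 55+16-8=63; pred: 5+8-2=11
Step 2: prey: 63+18-20=61; pred: 11+20-4=27
Step 3: prey: 61+18-49=30; pred: 27+49-10=66
Step 4: prey: 30+9-59=0; pred: 66+59-26=99
Step 5: prey: 0+0-0=0; pred: 99+0-39=60
Step 6: prey: 0+0-0=0; pred: 60+0-24=36

Answer: 0 36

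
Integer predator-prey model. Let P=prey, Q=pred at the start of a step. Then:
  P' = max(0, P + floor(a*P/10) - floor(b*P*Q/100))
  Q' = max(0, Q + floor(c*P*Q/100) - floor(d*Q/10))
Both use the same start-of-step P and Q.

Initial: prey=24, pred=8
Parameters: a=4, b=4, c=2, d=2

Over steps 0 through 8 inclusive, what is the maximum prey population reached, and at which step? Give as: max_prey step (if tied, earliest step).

Step 1: prey: 24+9-7=26; pred: 8+3-1=10
Step 2: prey: 26+10-10=26; pred: 10+5-2=13
Step 3: prey: 26+10-13=23; pred: 13+6-2=17
Step 4: prey: 23+9-15=17; pred: 17+7-3=21
Step 5: prey: 17+6-14=9; pred: 21+7-4=24
Step 6: prey: 9+3-8=4; pred: 24+4-4=24
Step 7: prey: 4+1-3=2; pred: 24+1-4=21
Step 8: prey: 2+0-1=1; pred: 21+0-4=17
Max prey = 26 at step 1

Answer: 26 1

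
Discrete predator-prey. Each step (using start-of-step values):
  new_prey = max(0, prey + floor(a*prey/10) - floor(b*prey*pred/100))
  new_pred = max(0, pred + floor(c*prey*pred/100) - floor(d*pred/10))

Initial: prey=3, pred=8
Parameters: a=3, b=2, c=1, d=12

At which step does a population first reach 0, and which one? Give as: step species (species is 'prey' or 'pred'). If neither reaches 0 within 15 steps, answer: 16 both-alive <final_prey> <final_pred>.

Answer: 1 pred

Derivation:
Step 1: prey: 3+0-0=3; pred: 8+0-9=0
First extinction: pred at step 1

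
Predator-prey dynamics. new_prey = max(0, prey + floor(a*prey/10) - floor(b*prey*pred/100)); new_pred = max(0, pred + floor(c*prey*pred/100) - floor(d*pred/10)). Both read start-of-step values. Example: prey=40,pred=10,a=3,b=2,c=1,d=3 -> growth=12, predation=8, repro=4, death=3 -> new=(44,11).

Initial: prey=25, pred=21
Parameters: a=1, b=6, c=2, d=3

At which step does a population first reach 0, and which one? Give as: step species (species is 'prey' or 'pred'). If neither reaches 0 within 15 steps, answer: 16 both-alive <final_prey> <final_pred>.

Answer: 1 prey

Derivation:
Step 1: prey: 25+2-31=0; pred: 21+10-6=25
First extinction: prey at step 1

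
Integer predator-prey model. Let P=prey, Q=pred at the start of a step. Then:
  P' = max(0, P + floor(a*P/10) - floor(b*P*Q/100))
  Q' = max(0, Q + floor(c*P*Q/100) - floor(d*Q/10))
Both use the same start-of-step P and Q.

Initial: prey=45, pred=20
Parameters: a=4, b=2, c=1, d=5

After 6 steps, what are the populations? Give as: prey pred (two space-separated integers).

Answer: 57 18

Derivation:
Step 1: prey: 45+18-18=45; pred: 20+9-10=19
Step 2: prey: 45+18-17=46; pred: 19+8-9=18
Step 3: prey: 46+18-16=48; pred: 18+8-9=17
Step 4: prey: 48+19-16=51; pred: 17+8-8=17
Step 5: prey: 51+20-17=54; pred: 17+8-8=17
Step 6: prey: 54+21-18=57; pred: 17+9-8=18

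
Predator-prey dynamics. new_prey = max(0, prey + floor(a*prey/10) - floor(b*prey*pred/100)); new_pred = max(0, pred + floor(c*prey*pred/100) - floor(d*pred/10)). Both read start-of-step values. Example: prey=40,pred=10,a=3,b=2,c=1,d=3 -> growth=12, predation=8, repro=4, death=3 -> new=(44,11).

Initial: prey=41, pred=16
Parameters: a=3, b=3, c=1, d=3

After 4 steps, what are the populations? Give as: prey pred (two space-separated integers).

Step 1: prey: 41+12-19=34; pred: 16+6-4=18
Step 2: prey: 34+10-18=26; pred: 18+6-5=19
Step 3: prey: 26+7-14=19; pred: 19+4-5=18
Step 4: prey: 19+5-10=14; pred: 18+3-5=16

Answer: 14 16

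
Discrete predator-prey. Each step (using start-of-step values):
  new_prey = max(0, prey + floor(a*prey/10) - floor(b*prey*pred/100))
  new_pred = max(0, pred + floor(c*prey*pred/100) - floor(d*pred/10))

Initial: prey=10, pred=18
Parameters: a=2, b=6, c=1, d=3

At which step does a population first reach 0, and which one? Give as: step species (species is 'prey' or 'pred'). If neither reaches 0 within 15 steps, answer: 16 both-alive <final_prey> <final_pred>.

Answer: 16 both-alive 1 3

Derivation:
Step 1: prey: 10+2-10=2; pred: 18+1-5=14
Step 2: prey: 2+0-1=1; pred: 14+0-4=10
Step 3: prey: 1+0-0=1; pred: 10+0-3=7
Step 4: prey: 1+0-0=1; pred: 7+0-2=5
Step 5: prey: 1+0-0=1; pred: 5+0-1=4
Step 6: prey: 1+0-0=1; pred: 4+0-1=3
Step 7: prey: 1+0-0=1; pred: 3+0-0=3
Steps 8-15: state stable at prey=1, pred=3 (no change)
No extinction within 15 steps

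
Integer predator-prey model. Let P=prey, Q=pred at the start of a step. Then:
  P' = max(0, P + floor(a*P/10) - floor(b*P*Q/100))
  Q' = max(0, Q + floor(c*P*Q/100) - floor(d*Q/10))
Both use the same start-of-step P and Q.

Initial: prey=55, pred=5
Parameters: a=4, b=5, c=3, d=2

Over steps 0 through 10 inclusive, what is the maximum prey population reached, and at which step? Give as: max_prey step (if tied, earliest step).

Answer: 64 1

Derivation:
Step 1: prey: 55+22-13=64; pred: 5+8-1=12
Step 2: prey: 64+25-38=51; pred: 12+23-2=33
Step 3: prey: 51+20-84=0; pred: 33+50-6=77
Step 4: prey: 0+0-0=0; pred: 77+0-15=62
Step 5: prey: 0+0-0=0; pred: 62+0-12=50
Step 6: prey: 0+0-0=0; pred: 50+0-10=40
Step 7: prey: 0+0-0=0; pred: 40+0-8=32
Step 8: prey: 0+0-0=0; pred: 32+0-6=26
Step 9: prey: 0+0-0=0; pred: 26+0-5=21
Step 10: prey: 0+0-0=0; pred: 21+0-4=17
Max prey = 64 at step 1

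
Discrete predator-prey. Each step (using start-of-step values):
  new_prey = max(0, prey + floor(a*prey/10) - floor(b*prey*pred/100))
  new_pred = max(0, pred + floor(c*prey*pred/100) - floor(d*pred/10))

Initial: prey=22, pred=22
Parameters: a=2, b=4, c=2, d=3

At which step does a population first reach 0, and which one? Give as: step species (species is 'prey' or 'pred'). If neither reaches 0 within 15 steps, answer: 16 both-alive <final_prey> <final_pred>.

Answer: 16 both-alive 1 3

Derivation:
Step 1: prey: 22+4-19=7; pred: 22+9-6=25
Step 2: prey: 7+1-7=1; pred: 25+3-7=21
Step 3: prey: 1+0-0=1; pred: 21+0-6=15
Step 4: prey: 1+0-0=1; pred: 15+0-4=11
Step 5: prey: 1+0-0=1; pred: 11+0-3=8
Step 6: prey: 1+0-0=1; pred: 8+0-2=6
Step 7: prey: 1+0-0=1; pred: 6+0-1=5
Step 8: prey: 1+0-0=1; pred: 5+0-1=4
Step 9: prey: 1+0-0=1; pred: 4+0-1=3
Step 10: prey: 1+0-0=1; pred: 3+0-0=3
Steps 11-15: state stable at prey=1, pred=3 (no change)
No extinction within 15 steps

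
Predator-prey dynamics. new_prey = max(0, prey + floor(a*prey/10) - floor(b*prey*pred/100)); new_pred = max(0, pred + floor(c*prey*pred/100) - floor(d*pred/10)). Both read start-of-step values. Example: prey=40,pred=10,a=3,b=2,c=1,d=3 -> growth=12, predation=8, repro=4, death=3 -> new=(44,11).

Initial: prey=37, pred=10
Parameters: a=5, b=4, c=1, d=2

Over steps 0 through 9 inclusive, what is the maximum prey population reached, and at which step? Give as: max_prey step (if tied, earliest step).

Answer: 43 2

Derivation:
Step 1: prey: 37+18-14=41; pred: 10+3-2=11
Step 2: prey: 41+20-18=43; pred: 11+4-2=13
Step 3: prey: 43+21-22=42; pred: 13+5-2=16
Step 4: prey: 42+21-26=37; pred: 16+6-3=19
Step 5: prey: 37+18-28=27; pred: 19+7-3=23
Step 6: prey: 27+13-24=16; pred: 23+6-4=25
Step 7: prey: 16+8-16=8; pred: 25+4-5=24
Step 8: prey: 8+4-7=5; pred: 24+1-4=21
Step 9: prey: 5+2-4=3; pred: 21+1-4=18
Max prey = 43 at step 2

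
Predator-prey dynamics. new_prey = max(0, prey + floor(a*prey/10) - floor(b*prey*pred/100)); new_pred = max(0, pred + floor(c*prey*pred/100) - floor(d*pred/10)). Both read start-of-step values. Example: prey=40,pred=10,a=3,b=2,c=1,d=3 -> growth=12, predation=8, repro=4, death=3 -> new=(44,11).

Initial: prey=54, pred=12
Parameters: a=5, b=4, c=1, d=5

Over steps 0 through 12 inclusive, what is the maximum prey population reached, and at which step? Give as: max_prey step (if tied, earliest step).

Step 1: prey: 54+27-25=56; pred: 12+6-6=12
Step 2: prey: 56+28-26=58; pred: 12+6-6=12
Step 3: prey: 58+29-27=60; pred: 12+6-6=12
Step 4: prey: 60+30-28=62; pred: 12+7-6=13
Step 5: prey: 62+31-32=61; pred: 13+8-6=15
Step 6: prey: 61+30-36=55; pred: 15+9-7=17
Step 7: prey: 55+27-37=45; pred: 17+9-8=18
Step 8: prey: 45+22-32=35; pred: 18+8-9=17
Step 9: prey: 35+17-23=29; pred: 17+5-8=14
Step 10: prey: 29+14-16=27; pred: 14+4-7=11
Step 11: prey: 27+13-11=29; pred: 11+2-5=8
Step 12: prey: 29+14-9=34; pred: 8+2-4=6
Max prey = 62 at step 4

Answer: 62 4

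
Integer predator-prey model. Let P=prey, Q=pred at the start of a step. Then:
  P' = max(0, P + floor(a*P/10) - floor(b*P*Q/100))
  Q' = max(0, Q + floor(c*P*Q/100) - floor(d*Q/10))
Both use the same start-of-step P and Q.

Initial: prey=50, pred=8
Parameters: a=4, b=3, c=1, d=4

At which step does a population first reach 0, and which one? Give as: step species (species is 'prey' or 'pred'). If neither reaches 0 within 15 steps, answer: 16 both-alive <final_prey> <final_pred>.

Answer: 16 both-alive 22 2

Derivation:
Step 1: prey: 50+20-12=58; pred: 8+4-3=9
Step 2: prey: 58+23-15=66; pred: 9+5-3=11
Step 3: prey: 66+26-21=71; pred: 11+7-4=14
Step 4: prey: 71+28-29=70; pred: 14+9-5=18
Step 5: prey: 70+28-37=61; pred: 18+12-7=23
Step 6: prey: 61+24-42=43; pred: 23+14-9=28
Step 7: prey: 43+17-36=24; pred: 28+12-11=29
Step 8: prey: 24+9-20=13; pred: 29+6-11=24
Step 9: prey: 13+5-9=9; pred: 24+3-9=18
Step 10: prey: 9+3-4=8; pred: 18+1-7=12
Step 11: prey: 8+3-2=9; pred: 12+0-4=8
Step 12: prey: 9+3-2=10; pred: 8+0-3=5
Step 13: prey: 10+4-1=13; pred: 5+0-2=3
Step 14: prey: 13+5-1=17; pred: 3+0-1=2
Step 15: prey: 17+6-1=22; pred: 2+0-0=2
No extinction within 15 steps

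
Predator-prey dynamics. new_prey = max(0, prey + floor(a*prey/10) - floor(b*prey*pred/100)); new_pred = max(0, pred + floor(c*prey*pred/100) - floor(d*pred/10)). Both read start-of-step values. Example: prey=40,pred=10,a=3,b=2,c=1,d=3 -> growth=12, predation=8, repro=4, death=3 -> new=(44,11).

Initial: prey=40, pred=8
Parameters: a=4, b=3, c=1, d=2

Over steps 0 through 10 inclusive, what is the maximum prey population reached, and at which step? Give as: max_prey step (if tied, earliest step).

Step 1: prey: 40+16-9=47; pred: 8+3-1=10
Step 2: prey: 47+18-14=51; pred: 10+4-2=12
Step 3: prey: 51+20-18=53; pred: 12+6-2=16
Step 4: prey: 53+21-25=49; pred: 16+8-3=21
Step 5: prey: 49+19-30=38; pred: 21+10-4=27
Step 6: prey: 38+15-30=23; pred: 27+10-5=32
Step 7: prey: 23+9-22=10; pred: 32+7-6=33
Step 8: prey: 10+4-9=5; pred: 33+3-6=30
Step 9: prey: 5+2-4=3; pred: 30+1-6=25
Step 10: prey: 3+1-2=2; pred: 25+0-5=20
Max prey = 53 at step 3

Answer: 53 3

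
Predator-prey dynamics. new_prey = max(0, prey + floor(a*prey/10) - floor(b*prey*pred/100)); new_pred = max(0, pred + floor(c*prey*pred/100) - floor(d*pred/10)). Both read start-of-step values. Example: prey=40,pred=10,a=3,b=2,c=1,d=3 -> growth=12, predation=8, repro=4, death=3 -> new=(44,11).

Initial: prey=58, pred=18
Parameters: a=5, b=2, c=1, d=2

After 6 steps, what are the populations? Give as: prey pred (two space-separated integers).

Answer: 1 59

Derivation:
Step 1: prey: 58+29-20=67; pred: 18+10-3=25
Step 2: prey: 67+33-33=67; pred: 25+16-5=36
Step 3: prey: 67+33-48=52; pred: 36+24-7=53
Step 4: prey: 52+26-55=23; pred: 53+27-10=70
Step 5: prey: 23+11-32=2; pred: 70+16-14=72
Step 6: prey: 2+1-2=1; pred: 72+1-14=59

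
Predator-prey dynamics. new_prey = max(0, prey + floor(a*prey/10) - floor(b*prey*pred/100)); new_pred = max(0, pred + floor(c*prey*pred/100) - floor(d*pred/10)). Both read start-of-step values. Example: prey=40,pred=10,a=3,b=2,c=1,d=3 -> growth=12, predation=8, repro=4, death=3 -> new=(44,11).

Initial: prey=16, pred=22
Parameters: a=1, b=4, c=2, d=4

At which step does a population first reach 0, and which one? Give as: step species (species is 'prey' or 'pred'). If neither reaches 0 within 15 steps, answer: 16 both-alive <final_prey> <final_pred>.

Step 1: prey: 16+1-14=3; pred: 22+7-8=21
Step 2: prey: 3+0-2=1; pred: 21+1-8=14
Step 3: prey: 1+0-0=1; pred: 14+0-5=9
Step 4: prey: 1+0-0=1; pred: 9+0-3=6
Step 5: prey: 1+0-0=1; pred: 6+0-2=4
Step 6: prey: 1+0-0=1; pred: 4+0-1=3
Step 7: prey: 1+0-0=1; pred: 3+0-1=2
Step 8: prey: 1+0-0=1; pred: 2+0-0=2
Steps 9-15: state stable at prey=1, pred=2 (no change)
No extinction within 15 steps

Answer: 16 both-alive 1 2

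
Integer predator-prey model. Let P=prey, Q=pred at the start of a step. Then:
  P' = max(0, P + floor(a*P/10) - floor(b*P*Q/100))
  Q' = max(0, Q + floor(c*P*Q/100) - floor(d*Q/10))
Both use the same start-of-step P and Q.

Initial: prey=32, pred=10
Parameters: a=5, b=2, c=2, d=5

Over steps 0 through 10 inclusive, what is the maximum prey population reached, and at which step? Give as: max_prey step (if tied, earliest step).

Answer: 66 4

Derivation:
Step 1: prey: 32+16-6=42; pred: 10+6-5=11
Step 2: prey: 42+21-9=54; pred: 11+9-5=15
Step 3: prey: 54+27-16=65; pred: 15+16-7=24
Step 4: prey: 65+32-31=66; pred: 24+31-12=43
Step 5: prey: 66+33-56=43; pred: 43+56-21=78
Step 6: prey: 43+21-67=0; pred: 78+67-39=106
Step 7: prey: 0+0-0=0; pred: 106+0-53=53
Step 8: prey: 0+0-0=0; pred: 53+0-26=27
Step 9: prey: 0+0-0=0; pred: 27+0-13=14
Step 10: prey: 0+0-0=0; pred: 14+0-7=7
Max prey = 66 at step 4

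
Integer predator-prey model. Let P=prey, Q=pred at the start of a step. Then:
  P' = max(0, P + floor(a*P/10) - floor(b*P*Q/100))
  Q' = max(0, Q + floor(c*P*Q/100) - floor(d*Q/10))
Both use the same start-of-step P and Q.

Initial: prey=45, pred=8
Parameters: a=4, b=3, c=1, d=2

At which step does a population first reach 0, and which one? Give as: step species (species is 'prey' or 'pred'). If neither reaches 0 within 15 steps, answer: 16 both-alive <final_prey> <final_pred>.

Step 1: prey: 45+18-10=53; pred: 8+3-1=10
Step 2: prey: 53+21-15=59; pred: 10+5-2=13
Step 3: prey: 59+23-23=59; pred: 13+7-2=18
Step 4: prey: 59+23-31=51; pred: 18+10-3=25
Step 5: prey: 51+20-38=33; pred: 25+12-5=32
Step 6: prey: 33+13-31=15; pred: 32+10-6=36
Step 7: prey: 15+6-16=5; pred: 36+5-7=34
Step 8: prey: 5+2-5=2; pred: 34+1-6=29
Step 9: prey: 2+0-1=1; pred: 29+0-5=24
Step 10: prey: 1+0-0=1; pred: 24+0-4=20
Step 11: prey: 1+0-0=1; pred: 20+0-4=16
Step 12: prey: 1+0-0=1; pred: 16+0-3=13
Step 13: prey: 1+0-0=1; pred: 13+0-2=11
Step 14: prey: 1+0-0=1; pred: 11+0-2=9
Step 15: prey: 1+0-0=1; pred: 9+0-1=8
No extinction within 15 steps

Answer: 16 both-alive 1 8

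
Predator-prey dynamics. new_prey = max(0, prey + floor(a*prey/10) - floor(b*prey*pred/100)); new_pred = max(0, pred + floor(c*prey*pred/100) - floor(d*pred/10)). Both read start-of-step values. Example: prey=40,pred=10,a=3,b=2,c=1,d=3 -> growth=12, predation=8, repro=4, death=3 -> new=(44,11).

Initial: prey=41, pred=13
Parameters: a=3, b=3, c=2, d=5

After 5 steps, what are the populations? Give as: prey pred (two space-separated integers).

Step 1: prey: 41+12-15=38; pred: 13+10-6=17
Step 2: prey: 38+11-19=30; pred: 17+12-8=21
Step 3: prey: 30+9-18=21; pred: 21+12-10=23
Step 4: prey: 21+6-14=13; pred: 23+9-11=21
Step 5: prey: 13+3-8=8; pred: 21+5-10=16

Answer: 8 16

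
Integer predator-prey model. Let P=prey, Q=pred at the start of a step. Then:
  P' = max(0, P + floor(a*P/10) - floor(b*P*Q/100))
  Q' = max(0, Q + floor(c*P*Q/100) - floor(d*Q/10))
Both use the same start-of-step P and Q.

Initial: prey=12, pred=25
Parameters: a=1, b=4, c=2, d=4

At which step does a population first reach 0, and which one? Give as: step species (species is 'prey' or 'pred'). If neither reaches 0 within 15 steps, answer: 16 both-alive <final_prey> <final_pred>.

Step 1: prey: 12+1-12=1; pred: 25+6-10=21
Step 2: prey: 1+0-0=1; pred: 21+0-8=13
Step 3: prey: 1+0-0=1; pred: 13+0-5=8
Step 4: prey: 1+0-0=1; pred: 8+0-3=5
Step 5: prey: 1+0-0=1; pred: 5+0-2=3
Step 6: prey: 1+0-0=1; pred: 3+0-1=2
Step 7: prey: 1+0-0=1; pred: 2+0-0=2
Steps 8-15: state stable at prey=1, pred=2 (no change)
No extinction within 15 steps

Answer: 16 both-alive 1 2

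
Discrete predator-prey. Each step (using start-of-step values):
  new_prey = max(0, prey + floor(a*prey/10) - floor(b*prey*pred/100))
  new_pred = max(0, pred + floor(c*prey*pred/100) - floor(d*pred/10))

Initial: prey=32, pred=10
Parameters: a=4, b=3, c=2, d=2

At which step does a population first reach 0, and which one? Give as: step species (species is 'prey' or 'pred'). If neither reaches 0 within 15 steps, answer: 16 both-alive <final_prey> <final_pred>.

Answer: 6 prey

Derivation:
Step 1: prey: 32+12-9=35; pred: 10+6-2=14
Step 2: prey: 35+14-14=35; pred: 14+9-2=21
Step 3: prey: 35+14-22=27; pred: 21+14-4=31
Step 4: prey: 27+10-25=12; pred: 31+16-6=41
Step 5: prey: 12+4-14=2; pred: 41+9-8=42
Step 6: prey: 2+0-2=0; pred: 42+1-8=35
First extinction: prey at step 6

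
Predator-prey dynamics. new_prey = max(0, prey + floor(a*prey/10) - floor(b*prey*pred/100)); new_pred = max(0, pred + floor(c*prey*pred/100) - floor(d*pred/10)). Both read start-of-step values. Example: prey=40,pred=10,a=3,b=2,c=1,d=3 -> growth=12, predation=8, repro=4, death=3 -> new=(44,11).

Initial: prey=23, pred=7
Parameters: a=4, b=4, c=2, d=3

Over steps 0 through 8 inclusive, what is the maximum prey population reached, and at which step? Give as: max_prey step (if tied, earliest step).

Answer: 28 2

Derivation:
Step 1: prey: 23+9-6=26; pred: 7+3-2=8
Step 2: prey: 26+10-8=28; pred: 8+4-2=10
Step 3: prey: 28+11-11=28; pred: 10+5-3=12
Step 4: prey: 28+11-13=26; pred: 12+6-3=15
Step 5: prey: 26+10-15=21; pred: 15+7-4=18
Step 6: prey: 21+8-15=14; pred: 18+7-5=20
Step 7: prey: 14+5-11=8; pred: 20+5-6=19
Step 8: prey: 8+3-6=5; pred: 19+3-5=17
Max prey = 28 at step 2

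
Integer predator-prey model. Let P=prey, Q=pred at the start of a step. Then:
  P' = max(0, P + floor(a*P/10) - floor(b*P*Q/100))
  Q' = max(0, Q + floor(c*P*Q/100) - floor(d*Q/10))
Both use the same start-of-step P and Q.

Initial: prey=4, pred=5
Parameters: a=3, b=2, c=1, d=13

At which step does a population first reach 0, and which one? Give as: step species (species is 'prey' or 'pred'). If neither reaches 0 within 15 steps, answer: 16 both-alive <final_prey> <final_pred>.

Answer: 1 pred

Derivation:
Step 1: prey: 4+1-0=5; pred: 5+0-6=0
First extinction: pred at step 1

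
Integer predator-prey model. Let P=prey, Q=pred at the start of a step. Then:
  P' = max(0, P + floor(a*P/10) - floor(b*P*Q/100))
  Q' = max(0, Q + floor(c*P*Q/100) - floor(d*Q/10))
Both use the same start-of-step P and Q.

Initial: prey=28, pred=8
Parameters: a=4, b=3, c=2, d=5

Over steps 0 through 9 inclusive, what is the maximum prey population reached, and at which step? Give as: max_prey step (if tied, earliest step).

Step 1: prey: 28+11-6=33; pred: 8+4-4=8
Step 2: prey: 33+13-7=39; pred: 8+5-4=9
Step 3: prey: 39+15-10=44; pred: 9+7-4=12
Step 4: prey: 44+17-15=46; pred: 12+10-6=16
Step 5: prey: 46+18-22=42; pred: 16+14-8=22
Step 6: prey: 42+16-27=31; pred: 22+18-11=29
Step 7: prey: 31+12-26=17; pred: 29+17-14=32
Step 8: prey: 17+6-16=7; pred: 32+10-16=26
Step 9: prey: 7+2-5=4; pred: 26+3-13=16
Max prey = 46 at step 4

Answer: 46 4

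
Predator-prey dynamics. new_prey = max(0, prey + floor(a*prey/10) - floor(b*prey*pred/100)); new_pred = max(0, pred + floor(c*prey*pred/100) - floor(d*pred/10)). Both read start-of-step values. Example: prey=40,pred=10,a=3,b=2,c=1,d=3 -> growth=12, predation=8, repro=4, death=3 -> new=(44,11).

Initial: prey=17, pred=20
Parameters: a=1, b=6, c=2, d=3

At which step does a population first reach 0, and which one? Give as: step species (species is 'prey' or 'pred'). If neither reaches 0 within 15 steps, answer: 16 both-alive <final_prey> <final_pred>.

Step 1: prey: 17+1-20=0; pred: 20+6-6=20
First extinction: prey at step 1

Answer: 1 prey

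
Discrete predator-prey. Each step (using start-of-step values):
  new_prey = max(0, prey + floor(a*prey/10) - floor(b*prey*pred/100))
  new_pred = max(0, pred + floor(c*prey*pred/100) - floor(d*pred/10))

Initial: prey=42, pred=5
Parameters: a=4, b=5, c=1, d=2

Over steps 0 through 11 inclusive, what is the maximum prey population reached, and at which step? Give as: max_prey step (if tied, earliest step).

Answer: 56 3

Derivation:
Step 1: prey: 42+16-10=48; pred: 5+2-1=6
Step 2: prey: 48+19-14=53; pred: 6+2-1=7
Step 3: prey: 53+21-18=56; pred: 7+3-1=9
Step 4: prey: 56+22-25=53; pred: 9+5-1=13
Step 5: prey: 53+21-34=40; pred: 13+6-2=17
Step 6: prey: 40+16-34=22; pred: 17+6-3=20
Step 7: prey: 22+8-22=8; pred: 20+4-4=20
Step 8: prey: 8+3-8=3; pred: 20+1-4=17
Step 9: prey: 3+1-2=2; pred: 17+0-3=14
Step 10: prey: 2+0-1=1; pred: 14+0-2=12
Step 11: prey: 1+0-0=1; pred: 12+0-2=10
Max prey = 56 at step 3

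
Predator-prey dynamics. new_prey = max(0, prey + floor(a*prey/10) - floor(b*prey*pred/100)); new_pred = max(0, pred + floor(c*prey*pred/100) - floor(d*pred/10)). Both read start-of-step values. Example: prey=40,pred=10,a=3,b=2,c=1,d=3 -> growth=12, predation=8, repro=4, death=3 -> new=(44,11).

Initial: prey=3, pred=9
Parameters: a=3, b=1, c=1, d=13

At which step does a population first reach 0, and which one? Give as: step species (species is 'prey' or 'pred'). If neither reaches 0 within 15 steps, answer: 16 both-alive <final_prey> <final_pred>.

Answer: 1 pred

Derivation:
Step 1: prey: 3+0-0=3; pred: 9+0-11=0
First extinction: pred at step 1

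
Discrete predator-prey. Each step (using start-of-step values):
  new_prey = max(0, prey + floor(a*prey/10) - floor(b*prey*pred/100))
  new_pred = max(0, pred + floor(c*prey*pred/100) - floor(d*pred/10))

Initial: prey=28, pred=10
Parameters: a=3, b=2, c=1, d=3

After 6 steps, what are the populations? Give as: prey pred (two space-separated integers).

Answer: 51 13

Derivation:
Step 1: prey: 28+8-5=31; pred: 10+2-3=9
Step 2: prey: 31+9-5=35; pred: 9+2-2=9
Step 3: prey: 35+10-6=39; pred: 9+3-2=10
Step 4: prey: 39+11-7=43; pred: 10+3-3=10
Step 5: prey: 43+12-8=47; pred: 10+4-3=11
Step 6: prey: 47+14-10=51; pred: 11+5-3=13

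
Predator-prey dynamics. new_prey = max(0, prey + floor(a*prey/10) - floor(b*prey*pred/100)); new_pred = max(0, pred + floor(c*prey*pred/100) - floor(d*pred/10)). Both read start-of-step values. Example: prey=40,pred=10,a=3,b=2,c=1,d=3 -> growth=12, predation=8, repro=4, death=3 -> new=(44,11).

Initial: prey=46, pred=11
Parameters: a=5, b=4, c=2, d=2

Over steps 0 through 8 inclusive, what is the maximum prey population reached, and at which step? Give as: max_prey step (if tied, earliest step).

Answer: 49 1

Derivation:
Step 1: prey: 46+23-20=49; pred: 11+10-2=19
Step 2: prey: 49+24-37=36; pred: 19+18-3=34
Step 3: prey: 36+18-48=6; pred: 34+24-6=52
Step 4: prey: 6+3-12=0; pred: 52+6-10=48
Step 5: prey: 0+0-0=0; pred: 48+0-9=39
Step 6: prey: 0+0-0=0; pred: 39+0-7=32
Step 7: prey: 0+0-0=0; pred: 32+0-6=26
Step 8: prey: 0+0-0=0; pred: 26+0-5=21
Max prey = 49 at step 1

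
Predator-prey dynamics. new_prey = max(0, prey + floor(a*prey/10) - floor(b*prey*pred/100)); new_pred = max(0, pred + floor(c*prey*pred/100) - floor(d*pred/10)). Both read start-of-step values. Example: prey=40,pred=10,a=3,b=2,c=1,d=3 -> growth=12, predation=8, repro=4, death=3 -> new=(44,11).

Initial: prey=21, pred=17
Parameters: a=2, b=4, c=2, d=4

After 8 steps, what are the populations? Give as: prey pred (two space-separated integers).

Answer: 3 2

Derivation:
Step 1: prey: 21+4-14=11; pred: 17+7-6=18
Step 2: prey: 11+2-7=6; pred: 18+3-7=14
Step 3: prey: 6+1-3=4; pred: 14+1-5=10
Step 4: prey: 4+0-1=3; pred: 10+0-4=6
Step 5: prey: 3+0-0=3; pred: 6+0-2=4
Step 6: prey: 3+0-0=3; pred: 4+0-1=3
Step 7: prey: 3+0-0=3; pred: 3+0-1=2
Step 8: prey: 3+0-0=3; pred: 2+0-0=2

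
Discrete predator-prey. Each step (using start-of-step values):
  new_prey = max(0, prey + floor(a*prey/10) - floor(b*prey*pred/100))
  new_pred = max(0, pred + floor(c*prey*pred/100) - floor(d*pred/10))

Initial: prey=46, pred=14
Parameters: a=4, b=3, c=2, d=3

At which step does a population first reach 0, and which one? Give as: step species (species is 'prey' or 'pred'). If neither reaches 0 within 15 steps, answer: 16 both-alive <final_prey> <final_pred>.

Answer: 4 prey

Derivation:
Step 1: prey: 46+18-19=45; pred: 14+12-4=22
Step 2: prey: 45+18-29=34; pred: 22+19-6=35
Step 3: prey: 34+13-35=12; pred: 35+23-10=48
Step 4: prey: 12+4-17=0; pred: 48+11-14=45
First extinction: prey at step 4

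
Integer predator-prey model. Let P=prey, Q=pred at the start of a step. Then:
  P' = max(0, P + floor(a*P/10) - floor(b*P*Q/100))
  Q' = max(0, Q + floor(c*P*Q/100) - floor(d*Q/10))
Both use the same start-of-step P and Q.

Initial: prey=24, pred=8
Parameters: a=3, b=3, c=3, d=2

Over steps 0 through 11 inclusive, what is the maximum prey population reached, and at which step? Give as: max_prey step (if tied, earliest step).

Answer: 26 1

Derivation:
Step 1: prey: 24+7-5=26; pred: 8+5-1=12
Step 2: prey: 26+7-9=24; pred: 12+9-2=19
Step 3: prey: 24+7-13=18; pred: 19+13-3=29
Step 4: prey: 18+5-15=8; pred: 29+15-5=39
Step 5: prey: 8+2-9=1; pred: 39+9-7=41
Step 6: prey: 1+0-1=0; pred: 41+1-8=34
Step 7: prey: 0+0-0=0; pred: 34+0-6=28
Step 8: prey: 0+0-0=0; pred: 28+0-5=23
Step 9: prey: 0+0-0=0; pred: 23+0-4=19
Step 10: prey: 0+0-0=0; pred: 19+0-3=16
Step 11: prey: 0+0-0=0; pred: 16+0-3=13
Max prey = 26 at step 1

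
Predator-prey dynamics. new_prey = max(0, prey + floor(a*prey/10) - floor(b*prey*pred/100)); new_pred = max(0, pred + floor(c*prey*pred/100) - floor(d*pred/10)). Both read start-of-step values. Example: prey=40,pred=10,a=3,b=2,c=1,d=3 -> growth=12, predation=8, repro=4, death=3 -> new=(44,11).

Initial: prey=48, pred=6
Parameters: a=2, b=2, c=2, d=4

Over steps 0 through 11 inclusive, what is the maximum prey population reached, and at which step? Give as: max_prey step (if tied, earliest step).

Answer: 53 2

Derivation:
Step 1: prey: 48+9-5=52; pred: 6+5-2=9
Step 2: prey: 52+10-9=53; pred: 9+9-3=15
Step 3: prey: 53+10-15=48; pred: 15+15-6=24
Step 4: prey: 48+9-23=34; pred: 24+23-9=38
Step 5: prey: 34+6-25=15; pred: 38+25-15=48
Step 6: prey: 15+3-14=4; pred: 48+14-19=43
Step 7: prey: 4+0-3=1; pred: 43+3-17=29
Step 8: prey: 1+0-0=1; pred: 29+0-11=18
Step 9: prey: 1+0-0=1; pred: 18+0-7=11
Step 10: prey: 1+0-0=1; pred: 11+0-4=7
Step 11: prey: 1+0-0=1; pred: 7+0-2=5
Max prey = 53 at step 2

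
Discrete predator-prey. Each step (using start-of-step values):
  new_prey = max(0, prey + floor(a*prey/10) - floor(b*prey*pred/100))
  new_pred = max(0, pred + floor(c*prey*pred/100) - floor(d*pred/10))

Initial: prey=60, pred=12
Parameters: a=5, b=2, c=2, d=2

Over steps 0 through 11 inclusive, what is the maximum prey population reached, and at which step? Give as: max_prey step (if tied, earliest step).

Step 1: prey: 60+30-14=76; pred: 12+14-2=24
Step 2: prey: 76+38-36=78; pred: 24+36-4=56
Step 3: prey: 78+39-87=30; pred: 56+87-11=132
Step 4: prey: 30+15-79=0; pred: 132+79-26=185
Step 5: prey: 0+0-0=0; pred: 185+0-37=148
Step 6: prey: 0+0-0=0; pred: 148+0-29=119
Step 7: prey: 0+0-0=0; pred: 119+0-23=96
Step 8: prey: 0+0-0=0; pred: 96+0-19=77
Step 9: prey: 0+0-0=0; pred: 77+0-15=62
Step 10: prey: 0+0-0=0; pred: 62+0-12=50
Step 11: prey: 0+0-0=0; pred: 50+0-10=40
Max prey = 78 at step 2

Answer: 78 2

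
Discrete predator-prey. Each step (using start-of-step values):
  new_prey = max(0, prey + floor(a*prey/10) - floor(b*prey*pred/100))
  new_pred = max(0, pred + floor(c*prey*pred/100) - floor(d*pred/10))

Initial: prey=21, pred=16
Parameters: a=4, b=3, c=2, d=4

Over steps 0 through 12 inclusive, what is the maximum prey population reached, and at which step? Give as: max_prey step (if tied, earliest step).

Step 1: prey: 21+8-10=19; pred: 16+6-6=16
Step 2: prey: 19+7-9=17; pred: 16+6-6=16
Step 3: prey: 17+6-8=15; pred: 16+5-6=15
Step 4: prey: 15+6-6=15; pred: 15+4-6=13
Step 5: prey: 15+6-5=16; pred: 13+3-5=11
Step 6: prey: 16+6-5=17; pred: 11+3-4=10
Step 7: prey: 17+6-5=18; pred: 10+3-4=9
Step 8: prey: 18+7-4=21; pred: 9+3-3=9
Step 9: prey: 21+8-5=24; pred: 9+3-3=9
Step 10: prey: 24+9-6=27; pred: 9+4-3=10
Step 11: prey: 27+10-8=29; pred: 10+5-4=11
Step 12: prey: 29+11-9=31; pred: 11+6-4=13
Max prey = 31 at step 12

Answer: 31 12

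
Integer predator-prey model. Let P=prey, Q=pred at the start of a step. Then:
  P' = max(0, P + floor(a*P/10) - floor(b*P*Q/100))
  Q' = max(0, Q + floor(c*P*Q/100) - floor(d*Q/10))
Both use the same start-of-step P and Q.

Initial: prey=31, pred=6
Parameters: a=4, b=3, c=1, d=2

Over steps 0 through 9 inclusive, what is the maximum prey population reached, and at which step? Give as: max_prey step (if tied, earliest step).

Answer: 64 5

Derivation:
Step 1: prey: 31+12-5=38; pred: 6+1-1=6
Step 2: prey: 38+15-6=47; pred: 6+2-1=7
Step 3: prey: 47+18-9=56; pred: 7+3-1=9
Step 4: prey: 56+22-15=63; pred: 9+5-1=13
Step 5: prey: 63+25-24=64; pred: 13+8-2=19
Step 6: prey: 64+25-36=53; pred: 19+12-3=28
Step 7: prey: 53+21-44=30; pred: 28+14-5=37
Step 8: prey: 30+12-33=9; pred: 37+11-7=41
Step 9: prey: 9+3-11=1; pred: 41+3-8=36
Max prey = 64 at step 5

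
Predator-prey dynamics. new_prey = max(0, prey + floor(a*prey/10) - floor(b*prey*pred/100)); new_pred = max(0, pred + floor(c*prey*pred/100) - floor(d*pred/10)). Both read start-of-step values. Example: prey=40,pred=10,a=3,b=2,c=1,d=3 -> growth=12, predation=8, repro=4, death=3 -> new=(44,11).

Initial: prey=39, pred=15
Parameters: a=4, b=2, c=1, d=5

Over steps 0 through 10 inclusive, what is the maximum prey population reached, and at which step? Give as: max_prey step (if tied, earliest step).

Step 1: prey: 39+15-11=43; pred: 15+5-7=13
Step 2: prey: 43+17-11=49; pred: 13+5-6=12
Step 3: prey: 49+19-11=57; pred: 12+5-6=11
Step 4: prey: 57+22-12=67; pred: 11+6-5=12
Step 5: prey: 67+26-16=77; pred: 12+8-6=14
Step 6: prey: 77+30-21=86; pred: 14+10-7=17
Step 7: prey: 86+34-29=91; pred: 17+14-8=23
Step 8: prey: 91+36-41=86; pred: 23+20-11=32
Step 9: prey: 86+34-55=65; pred: 32+27-16=43
Step 10: prey: 65+26-55=36; pred: 43+27-21=49
Max prey = 91 at step 7

Answer: 91 7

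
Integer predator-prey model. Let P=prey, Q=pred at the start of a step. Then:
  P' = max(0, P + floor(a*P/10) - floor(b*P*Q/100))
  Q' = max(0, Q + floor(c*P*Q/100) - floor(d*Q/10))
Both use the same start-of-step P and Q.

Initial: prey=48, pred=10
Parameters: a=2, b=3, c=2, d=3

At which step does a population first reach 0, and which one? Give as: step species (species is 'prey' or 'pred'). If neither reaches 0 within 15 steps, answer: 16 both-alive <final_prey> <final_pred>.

Step 1: prey: 48+9-14=43; pred: 10+9-3=16
Step 2: prey: 43+8-20=31; pred: 16+13-4=25
Step 3: prey: 31+6-23=14; pred: 25+15-7=33
Step 4: prey: 14+2-13=3; pred: 33+9-9=33
Step 5: prey: 3+0-2=1; pred: 33+1-9=25
Step 6: prey: 1+0-0=1; pred: 25+0-7=18
Step 7: prey: 1+0-0=1; pred: 18+0-5=13
Step 8: prey: 1+0-0=1; pred: 13+0-3=10
Step 9: prey: 1+0-0=1; pred: 10+0-3=7
Step 10: prey: 1+0-0=1; pred: 7+0-2=5
Step 11: prey: 1+0-0=1; pred: 5+0-1=4
Step 12: prey: 1+0-0=1; pred: 4+0-1=3
Step 13: prey: 1+0-0=1; pred: 3+0-0=3
Steps 14-15: state stable at prey=1, pred=3 (no change)
No extinction within 15 steps

Answer: 16 both-alive 1 3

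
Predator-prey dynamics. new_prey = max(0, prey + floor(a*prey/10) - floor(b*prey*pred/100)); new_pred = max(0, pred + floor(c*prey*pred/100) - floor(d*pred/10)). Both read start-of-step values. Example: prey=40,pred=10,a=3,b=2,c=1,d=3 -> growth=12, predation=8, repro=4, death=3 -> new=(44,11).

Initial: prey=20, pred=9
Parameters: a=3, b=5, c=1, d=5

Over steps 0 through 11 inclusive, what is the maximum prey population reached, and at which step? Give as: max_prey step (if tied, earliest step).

Answer: 107 11

Derivation:
Step 1: prey: 20+6-9=17; pred: 9+1-4=6
Step 2: prey: 17+5-5=17; pred: 6+1-3=4
Step 3: prey: 17+5-3=19; pred: 4+0-2=2
Step 4: prey: 19+5-1=23; pred: 2+0-1=1
Step 5: prey: 23+6-1=28; pred: 1+0-0=1
Step 6: prey: 28+8-1=35; pred: 1+0-0=1
Step 7: prey: 35+10-1=44; pred: 1+0-0=1
Step 8: prey: 44+13-2=55; pred: 1+0-0=1
Step 9: prey: 55+16-2=69; pred: 1+0-0=1
Step 10: prey: 69+20-3=86; pred: 1+0-0=1
Step 11: prey: 86+25-4=107; pred: 1+0-0=1
Max prey = 107 at step 11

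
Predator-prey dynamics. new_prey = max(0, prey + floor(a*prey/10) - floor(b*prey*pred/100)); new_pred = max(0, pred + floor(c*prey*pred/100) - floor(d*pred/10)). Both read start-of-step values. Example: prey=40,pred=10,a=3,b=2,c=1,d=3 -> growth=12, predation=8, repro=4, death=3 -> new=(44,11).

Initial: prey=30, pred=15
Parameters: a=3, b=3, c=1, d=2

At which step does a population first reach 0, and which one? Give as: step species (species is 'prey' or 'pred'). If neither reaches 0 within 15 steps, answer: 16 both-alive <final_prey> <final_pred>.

Step 1: prey: 30+9-13=26; pred: 15+4-3=16
Step 2: prey: 26+7-12=21; pred: 16+4-3=17
Step 3: prey: 21+6-10=17; pred: 17+3-3=17
Step 4: prey: 17+5-8=14; pred: 17+2-3=16
Step 5: prey: 14+4-6=12; pred: 16+2-3=15
Step 6: prey: 12+3-5=10; pred: 15+1-3=13
Step 7: prey: 10+3-3=10; pred: 13+1-2=12
Step 8: prey: 10+3-3=10; pred: 12+1-2=11
Step 9: prey: 10+3-3=10; pred: 11+1-2=10
Step 10: prey: 10+3-3=10; pred: 10+1-2=9
Step 11: prey: 10+3-2=11; pred: 9+0-1=8
Step 12: prey: 11+3-2=12; pred: 8+0-1=7
Step 13: prey: 12+3-2=13; pred: 7+0-1=6
Step 14: prey: 13+3-2=14; pred: 6+0-1=5
Step 15: prey: 14+4-2=16; pred: 5+0-1=4
No extinction within 15 steps

Answer: 16 both-alive 16 4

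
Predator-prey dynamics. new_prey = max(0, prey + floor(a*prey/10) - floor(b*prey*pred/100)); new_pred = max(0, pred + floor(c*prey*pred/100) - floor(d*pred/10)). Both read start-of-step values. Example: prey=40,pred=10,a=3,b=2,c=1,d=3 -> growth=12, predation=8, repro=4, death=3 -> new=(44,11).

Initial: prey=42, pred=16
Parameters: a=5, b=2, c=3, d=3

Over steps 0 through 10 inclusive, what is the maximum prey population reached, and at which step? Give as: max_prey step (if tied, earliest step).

Answer: 50 1

Derivation:
Step 1: prey: 42+21-13=50; pred: 16+20-4=32
Step 2: prey: 50+25-32=43; pred: 32+48-9=71
Step 3: prey: 43+21-61=3; pred: 71+91-21=141
Step 4: prey: 3+1-8=0; pred: 141+12-42=111
Step 5: prey: 0+0-0=0; pred: 111+0-33=78
Step 6: prey: 0+0-0=0; pred: 78+0-23=55
Step 7: prey: 0+0-0=0; pred: 55+0-16=39
Step 8: prey: 0+0-0=0; pred: 39+0-11=28
Step 9: prey: 0+0-0=0; pred: 28+0-8=20
Step 10: prey: 0+0-0=0; pred: 20+0-6=14
Max prey = 50 at step 1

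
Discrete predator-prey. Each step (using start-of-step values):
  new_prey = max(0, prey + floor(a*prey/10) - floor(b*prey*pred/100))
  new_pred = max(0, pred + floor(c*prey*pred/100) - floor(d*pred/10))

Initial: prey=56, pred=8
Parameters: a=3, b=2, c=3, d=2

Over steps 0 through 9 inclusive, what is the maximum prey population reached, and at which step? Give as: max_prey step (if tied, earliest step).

Step 1: prey: 56+16-8=64; pred: 8+13-1=20
Step 2: prey: 64+19-25=58; pred: 20+38-4=54
Step 3: prey: 58+17-62=13; pred: 54+93-10=137
Step 4: prey: 13+3-35=0; pred: 137+53-27=163
Step 5: prey: 0+0-0=0; pred: 163+0-32=131
Step 6: prey: 0+0-0=0; pred: 131+0-26=105
Step 7: prey: 0+0-0=0; pred: 105+0-21=84
Step 8: prey: 0+0-0=0; pred: 84+0-16=68
Step 9: prey: 0+0-0=0; pred: 68+0-13=55
Max prey = 64 at step 1

Answer: 64 1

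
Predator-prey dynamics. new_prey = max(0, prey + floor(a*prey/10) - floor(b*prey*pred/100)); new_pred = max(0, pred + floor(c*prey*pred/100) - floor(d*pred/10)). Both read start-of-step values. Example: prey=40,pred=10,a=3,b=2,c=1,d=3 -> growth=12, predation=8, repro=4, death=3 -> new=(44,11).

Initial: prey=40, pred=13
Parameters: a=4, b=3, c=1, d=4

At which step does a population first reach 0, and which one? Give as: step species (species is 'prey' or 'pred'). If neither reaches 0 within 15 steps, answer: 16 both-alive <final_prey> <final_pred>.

Answer: 16 both-alive 42 13

Derivation:
Step 1: prey: 40+16-15=41; pred: 13+5-5=13
Step 2: prey: 41+16-15=42; pred: 13+5-5=13
Step 3: prey: 42+16-16=42; pred: 13+5-5=13
Steps 4-15: state stable at prey=42, pred=13 (no change)
No extinction within 15 steps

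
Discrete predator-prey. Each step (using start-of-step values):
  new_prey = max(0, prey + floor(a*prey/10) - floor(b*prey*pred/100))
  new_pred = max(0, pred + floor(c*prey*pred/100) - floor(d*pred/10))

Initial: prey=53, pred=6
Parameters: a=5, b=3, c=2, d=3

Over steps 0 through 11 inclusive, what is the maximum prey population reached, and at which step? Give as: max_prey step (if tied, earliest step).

Step 1: prey: 53+26-9=70; pred: 6+6-1=11
Step 2: prey: 70+35-23=82; pred: 11+15-3=23
Step 3: prey: 82+41-56=67; pred: 23+37-6=54
Step 4: prey: 67+33-108=0; pred: 54+72-16=110
Step 5: prey: 0+0-0=0; pred: 110+0-33=77
Step 6: prey: 0+0-0=0; pred: 77+0-23=54
Step 7: prey: 0+0-0=0; pred: 54+0-16=38
Step 8: prey: 0+0-0=0; pred: 38+0-11=27
Step 9: prey: 0+0-0=0; pred: 27+0-8=19
Step 10: prey: 0+0-0=0; pred: 19+0-5=14
Step 11: prey: 0+0-0=0; pred: 14+0-4=10
Max prey = 82 at step 2

Answer: 82 2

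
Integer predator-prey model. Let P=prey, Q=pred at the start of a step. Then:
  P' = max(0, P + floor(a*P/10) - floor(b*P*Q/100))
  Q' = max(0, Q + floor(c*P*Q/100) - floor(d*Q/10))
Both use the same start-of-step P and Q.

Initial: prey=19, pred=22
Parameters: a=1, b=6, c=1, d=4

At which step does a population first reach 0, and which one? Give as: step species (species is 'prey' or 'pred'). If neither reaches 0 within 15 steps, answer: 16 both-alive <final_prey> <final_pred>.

Answer: 1 prey

Derivation:
Step 1: prey: 19+1-25=0; pred: 22+4-8=18
First extinction: prey at step 1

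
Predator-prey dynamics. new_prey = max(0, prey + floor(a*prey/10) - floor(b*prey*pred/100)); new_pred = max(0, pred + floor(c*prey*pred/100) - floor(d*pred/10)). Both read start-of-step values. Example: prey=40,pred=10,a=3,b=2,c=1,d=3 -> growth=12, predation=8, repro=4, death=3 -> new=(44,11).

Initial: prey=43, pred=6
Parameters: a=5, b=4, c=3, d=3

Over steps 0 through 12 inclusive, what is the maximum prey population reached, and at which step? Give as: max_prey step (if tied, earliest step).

Answer: 56 2

Derivation:
Step 1: prey: 43+21-10=54; pred: 6+7-1=12
Step 2: prey: 54+27-25=56; pred: 12+19-3=28
Step 3: prey: 56+28-62=22; pred: 28+47-8=67
Step 4: prey: 22+11-58=0; pred: 67+44-20=91
Step 5: prey: 0+0-0=0; pred: 91+0-27=64
Step 6: prey: 0+0-0=0; pred: 64+0-19=45
Step 7: prey: 0+0-0=0; pred: 45+0-13=32
Step 8: prey: 0+0-0=0; pred: 32+0-9=23
Step 9: prey: 0+0-0=0; pred: 23+0-6=17
Step 10: prey: 0+0-0=0; pred: 17+0-5=12
Step 11: prey: 0+0-0=0; pred: 12+0-3=9
Step 12: prey: 0+0-0=0; pred: 9+0-2=7
Max prey = 56 at step 2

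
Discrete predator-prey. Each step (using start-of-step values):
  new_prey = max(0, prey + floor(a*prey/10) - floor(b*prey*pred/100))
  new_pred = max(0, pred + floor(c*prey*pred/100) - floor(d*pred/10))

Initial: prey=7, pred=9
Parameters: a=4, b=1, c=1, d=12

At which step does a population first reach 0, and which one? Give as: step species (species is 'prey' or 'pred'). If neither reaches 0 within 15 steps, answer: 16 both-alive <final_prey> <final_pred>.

Step 1: prey: 7+2-0=9; pred: 9+0-10=0
First extinction: pred at step 1

Answer: 1 pred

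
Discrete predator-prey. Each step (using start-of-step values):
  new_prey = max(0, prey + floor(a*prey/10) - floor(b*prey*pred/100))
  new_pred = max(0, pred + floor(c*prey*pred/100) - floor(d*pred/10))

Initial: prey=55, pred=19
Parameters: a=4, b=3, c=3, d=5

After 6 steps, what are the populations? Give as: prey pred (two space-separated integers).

Step 1: prey: 55+22-31=46; pred: 19+31-9=41
Step 2: prey: 46+18-56=8; pred: 41+56-20=77
Step 3: prey: 8+3-18=0; pred: 77+18-38=57
Step 4: prey: 0+0-0=0; pred: 57+0-28=29
Step 5: prey: 0+0-0=0; pred: 29+0-14=15
Step 6: prey: 0+0-0=0; pred: 15+0-7=8

Answer: 0 8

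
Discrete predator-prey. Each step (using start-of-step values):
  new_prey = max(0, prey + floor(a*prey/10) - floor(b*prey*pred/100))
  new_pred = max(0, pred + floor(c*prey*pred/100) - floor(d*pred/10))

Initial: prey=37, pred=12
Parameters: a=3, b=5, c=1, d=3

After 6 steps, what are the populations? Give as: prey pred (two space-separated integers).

Step 1: prey: 37+11-22=26; pred: 12+4-3=13
Step 2: prey: 26+7-16=17; pred: 13+3-3=13
Step 3: prey: 17+5-11=11; pred: 13+2-3=12
Step 4: prey: 11+3-6=8; pred: 12+1-3=10
Step 5: prey: 8+2-4=6; pred: 10+0-3=7
Step 6: prey: 6+1-2=5; pred: 7+0-2=5

Answer: 5 5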